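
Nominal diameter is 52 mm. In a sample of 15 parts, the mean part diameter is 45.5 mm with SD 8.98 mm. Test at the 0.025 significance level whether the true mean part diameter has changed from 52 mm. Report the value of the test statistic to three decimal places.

-2.803

H0: μ = 52; H1: μ ≠ 52 (one-sample t-test, two-sided).
t = (x̄ − μ₀)/(s/√n) = (45.5 − 52)/(8.98/√15) = -2.803
df = n − 1 = 14
Two-sided p-value ≈ 0.014
Since p ≈ 0.014 < α = 0.025, reject H0; the data support H1.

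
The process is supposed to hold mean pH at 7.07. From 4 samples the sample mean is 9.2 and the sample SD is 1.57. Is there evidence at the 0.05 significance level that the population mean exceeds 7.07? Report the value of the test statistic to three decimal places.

2.713

H0: μ = 7.07; H1: μ > 7.07 (one-sample t-test, right-tailed).
t = (x̄ − μ₀)/(s/√n) = (9.2 − 7.07)/(1.57/√4) = 2.713
df = n − 1 = 3
p-value = P(T ≥ 2.713) ≈ 0.0365
Since p ≈ 0.0365 < α = 0.05, reject H0; the evidence is statistically significant.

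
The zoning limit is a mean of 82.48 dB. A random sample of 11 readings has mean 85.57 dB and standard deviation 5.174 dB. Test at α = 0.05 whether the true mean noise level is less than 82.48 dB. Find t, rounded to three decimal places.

1.981

H0: μ = 82.48; H1: μ < 82.48 (one-sample t-test, left-tailed).
t = (x̄ − μ₀)/(s/√n) = (85.57 − 82.48)/(5.174/√11) = 1.981
df = n − 1 = 10
p-value = P(T ≤ 1.981) ≈ 0.962
Since p ≈ 0.962 > α = 0.05, fail to reject H0; the evidence is not statistically significant.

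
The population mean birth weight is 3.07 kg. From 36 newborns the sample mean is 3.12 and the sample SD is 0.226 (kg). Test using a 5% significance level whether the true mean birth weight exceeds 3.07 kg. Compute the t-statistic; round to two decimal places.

1.33

H0: μ = 3.07; H1: μ > 3.07 (one-sample t-test, right-tailed).
t = (x̄ − μ₀)/(s/√n) = (3.12 − 3.07)/(0.226/√36) = 1.33
df = n − 1 = 35
p-value = P(T ≥ 1.33) ≈ 0.096
Since p ≈ 0.096 > α = 0.05, fail to reject H0; the evidence is not statistically significant.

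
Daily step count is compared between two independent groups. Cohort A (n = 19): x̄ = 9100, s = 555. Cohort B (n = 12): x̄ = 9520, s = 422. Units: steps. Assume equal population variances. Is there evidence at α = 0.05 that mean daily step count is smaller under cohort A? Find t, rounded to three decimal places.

Let group 1 = cohort A, group 2 = cohort B. H0: μ_1 = μ_2; H1: μ_1 < μ_2 (two-sample pooled-variance t-test, left-tailed).
s_p² = [(19−1)·555² + (12−1)·422²]/(19+12−2) = 258737
t = (9100 − 9520)/√[258737·(1/19 + 1/12)] = -2.239
df = n₁ + n₂ − 2 = 29
p-value = P(T ≤ -2.239) ≈ 0.016
Since p ≈ 0.016 < α = 0.05, reject H0; the evidence is statistically significant.

-2.239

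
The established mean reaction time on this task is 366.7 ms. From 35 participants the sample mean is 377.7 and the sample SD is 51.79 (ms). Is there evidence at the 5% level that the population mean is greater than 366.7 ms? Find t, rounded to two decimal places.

1.26

H0: μ = 366.7; H1: μ > 366.7 (one-sample t-test, right-tailed).
t = (x̄ − μ₀)/(s/√n) = (377.7 − 366.7)/(51.79/√35) = 1.26
df = n − 1 = 34
p-value = P(T ≥ 1.26) ≈ 0.1087
Since p ≈ 0.1087 > α = 0.05, fail to reject H0; the evidence is not statistically significant.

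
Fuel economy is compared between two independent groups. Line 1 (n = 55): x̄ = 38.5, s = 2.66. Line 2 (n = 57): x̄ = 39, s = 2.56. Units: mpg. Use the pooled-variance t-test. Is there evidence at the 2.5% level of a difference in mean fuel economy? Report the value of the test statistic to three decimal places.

-1.014

Let group 1 = line 1, group 2 = line 2. H0: μ_1 = μ_2; H1: μ_1 ≠ μ_2 (two-sample pooled-variance t-test, two-sided).
s_p² = [(55−1)·2.66² + (57−1)·2.56²]/(55+57−2) = 6.80985
t = (38.5 − 39)/√[6.80985·(1/55 + 1/57)] = -1.014
df = n₁ + n₂ − 2 = 110
Two-sided p-value ≈ 0.3129
Since p ≈ 0.3129 > α = 0.025, fail to reject H0; the evidence is not statistically significant.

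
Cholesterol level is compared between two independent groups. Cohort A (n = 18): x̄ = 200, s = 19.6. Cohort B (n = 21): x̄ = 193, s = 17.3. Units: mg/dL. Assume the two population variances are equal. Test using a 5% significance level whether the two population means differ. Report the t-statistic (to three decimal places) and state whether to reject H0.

t = 1.185; fail to reject H0

Let group 1 = cohort A, group 2 = cohort B. H0: μ_1 = μ_2; H1: μ_1 ≠ μ_2 (two-sample pooled-variance t-test, two-sided).
s_p² = [(18−1)·19.6² + (21−1)·17.3²]/(18+21−2) = 338.284
t = (200 − 193)/√[338.284·(1/18 + 1/21)] = 1.185
df = n₁ + n₂ − 2 = 37
Two-sided p-value ≈ 0.2436
Since p ≈ 0.2436 > α = 0.05, fail to reject H0; the evidence is not statistically significant.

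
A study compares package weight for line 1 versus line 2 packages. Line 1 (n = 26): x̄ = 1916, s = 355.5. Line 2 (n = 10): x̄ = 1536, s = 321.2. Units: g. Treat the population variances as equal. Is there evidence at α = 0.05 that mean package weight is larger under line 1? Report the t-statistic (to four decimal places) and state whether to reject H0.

t = 2.9451; reject H0

Let group 1 = line 1, group 2 = line 2. H0: μ_1 = μ_2; H1: μ_1 > μ_2 (two-sample pooled-variance t-test, right-tailed).
s_p² = [(26−1)·355.5² + (10−1)·321.2²]/(26+10−2) = 120236
t = (1916 − 1536)/√[120236·(1/26 + 1/10)] = 2.9451
df = n₁ + n₂ − 2 = 34
p-value = P(T ≥ 2.9451) ≈ 0.003
Since p ≈ 0.003 < α = 0.05, reject H0; the evidence is statistically significant.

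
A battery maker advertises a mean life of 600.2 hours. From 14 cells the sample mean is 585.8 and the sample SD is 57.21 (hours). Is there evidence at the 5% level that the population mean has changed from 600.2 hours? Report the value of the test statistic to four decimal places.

-0.9418

H0: μ = 600.2; H1: μ ≠ 600.2 (one-sample t-test, two-sided).
t = (x̄ − μ₀)/(s/√n) = (585.8 − 600.2)/(57.21/√14) = -0.9418
df = n − 1 = 13
Two-sided p-value ≈ 0.3635
Since p ≈ 0.3635 > α = 0.05, fail to reject H0; the evidence is not statistically significant.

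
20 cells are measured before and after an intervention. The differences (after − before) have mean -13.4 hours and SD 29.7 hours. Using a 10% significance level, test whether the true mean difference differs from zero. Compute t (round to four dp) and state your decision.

t = -2.0177; reject H0

H0: μ_d = 0; H1: μ_d ≠ 0 (paired t-test on the differences, two-sided).
t = d̄/(s_d/√n) = -13.4/(29.7/√20) = -2.0177
df = n − 1 = 19
Two-sided p-value ≈ 0.0580
Since p ≈ 0.0580 < α = 0.1, reject H0; the evidence is statistically significant.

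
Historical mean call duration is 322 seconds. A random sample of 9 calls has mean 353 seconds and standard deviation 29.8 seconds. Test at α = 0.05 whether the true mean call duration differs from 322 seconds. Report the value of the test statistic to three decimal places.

3.121

H0: μ = 322; H1: μ ≠ 322 (one-sample t-test, two-sided).
t = (x̄ − μ₀)/(s/√n) = (353 − 322)/(29.8/√9) = 3.121
df = n − 1 = 8
Two-sided p-value ≈ 0.0142
Since p ≈ 0.0142 < α = 0.05, reject H0; the evidence is statistically significant.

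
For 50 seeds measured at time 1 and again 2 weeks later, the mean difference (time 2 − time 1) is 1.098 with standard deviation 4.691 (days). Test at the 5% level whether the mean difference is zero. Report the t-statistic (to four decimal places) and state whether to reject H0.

H0: μ_d = 0; H1: μ_d ≠ 0 (paired t-test on the differences, two-sided).
t = d̄/(s_d/√n) = 1.098/(4.691/√50) = 1.6551
df = n − 1 = 49
Two-sided p-value ≈ 0.1043
Since p ≈ 0.1043 > α = 0.05, fail to reject H0; the evidence is not statistically significant.

t = 1.6551; fail to reject H0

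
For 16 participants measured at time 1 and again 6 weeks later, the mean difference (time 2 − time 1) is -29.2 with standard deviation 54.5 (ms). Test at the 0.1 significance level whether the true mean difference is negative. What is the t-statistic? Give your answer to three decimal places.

-2.143

H0: μ_d = 0; H1: μ_d < 0 (paired t-test on the differences, left-tailed).
t = d̄/(s_d/√n) = -29.2/(54.5/√16) = -2.143
df = n − 1 = 15
p-value = P(T ≤ -2.143) ≈ 0.0245
Since p ≈ 0.0245 < α = 0.1, reject H0; the data support H1.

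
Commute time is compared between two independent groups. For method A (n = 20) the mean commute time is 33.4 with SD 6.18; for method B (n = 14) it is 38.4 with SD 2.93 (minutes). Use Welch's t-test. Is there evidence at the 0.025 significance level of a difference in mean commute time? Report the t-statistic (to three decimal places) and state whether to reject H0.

Let group 1 = method A, group 2 = method B. H0: μ_1 = μ_2; H1: μ_1 ≠ μ_2 (Welch's two-sample t-test, two-sided).
t = (x̄_1 − x̄_2)/√(s_1²/n_1 + s_2²/n_2) = (33.4 − 38.4)/√(6.18²/20 + 2.93²/14) = -3.148
Welch–Satterthwaite df ≈ 28.82
Two-sided p-value ≈ 0.0038
Since p ≈ 0.0038 < α = 0.025, reject H0; the evidence is statistically significant.

t = -3.148; reject H0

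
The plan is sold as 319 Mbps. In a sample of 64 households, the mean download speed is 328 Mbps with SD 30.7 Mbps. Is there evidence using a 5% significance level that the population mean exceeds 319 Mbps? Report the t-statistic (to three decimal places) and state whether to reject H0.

H0: μ = 319; H1: μ > 319 (one-sample t-test, right-tailed).
t = (x̄ − μ₀)/(s/√n) = (328 − 319)/(30.7/√64) = 2.345
df = n − 1 = 63
p-value = P(T ≥ 2.345) ≈ 0.011
Since p ≈ 0.011 < α = 0.05, reject H0; the evidence is statistically significant.

t = 2.345; reject H0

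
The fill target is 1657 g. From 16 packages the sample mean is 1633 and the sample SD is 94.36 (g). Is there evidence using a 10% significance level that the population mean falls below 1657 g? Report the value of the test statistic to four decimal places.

-1.0174

H0: μ = 1657; H1: μ < 1657 (one-sample t-test, left-tailed).
t = (x̄ − μ₀)/(s/√n) = (1633 − 1657)/(94.36/√16) = -1.0174
df = n − 1 = 15
p-value = P(T ≤ -1.0174) ≈ 0.1626
Since p ≈ 0.1626 > α = 0.1, fail to reject H0; the evidence is not statistically significant.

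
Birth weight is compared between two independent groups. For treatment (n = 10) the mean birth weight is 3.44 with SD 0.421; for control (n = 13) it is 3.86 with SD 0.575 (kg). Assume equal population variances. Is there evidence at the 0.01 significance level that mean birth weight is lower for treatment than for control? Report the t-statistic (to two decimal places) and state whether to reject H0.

Let group 1 = treatment, group 2 = control. H0: μ_1 = μ_2; H1: μ_1 < μ_2 (two-sample pooled-variance t-test, left-tailed).
s_p² = [(10−1)·0.421² + (13−1)·0.575²]/(10+13−2) = 0.264889
t = (3.44 − 3.86)/√[0.264889·(1/10 + 1/13)] = -1.94
df = n₁ + n₂ − 2 = 21
p-value = P(T ≤ -1.94) ≈ 0.033
Since p ≈ 0.033 > α = 0.01, fail to reject H0; the data do not provide sufficient evidence against H0.

t = -1.94; fail to reject H0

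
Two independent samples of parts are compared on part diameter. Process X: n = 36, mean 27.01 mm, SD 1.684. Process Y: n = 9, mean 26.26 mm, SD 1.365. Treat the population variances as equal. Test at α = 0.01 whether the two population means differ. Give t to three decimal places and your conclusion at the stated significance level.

Let group 1 = process X, group 2 = process Y. H0: μ_1 = μ_2; H1: μ_1 ≠ μ_2 (two-sample pooled-variance t-test, two-sided).
s_p² = [(36−1)·1.684² + (9−1)·1.365²]/(36+9−2) = 2.6549
t = (27.01 − 26.26)/√[2.6549·(1/36 + 1/9)] = 1.235
df = n₁ + n₂ − 2 = 43
Two-sided p-value ≈ 0.223
Since p ≈ 0.223 > α = 0.01, fail to reject H0; the data do not provide sufficient evidence against H0.

t = 1.235; fail to reject H0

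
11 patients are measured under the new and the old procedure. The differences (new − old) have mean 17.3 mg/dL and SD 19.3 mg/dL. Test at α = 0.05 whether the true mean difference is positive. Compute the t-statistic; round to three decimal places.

H0: μ_d = 0; H1: μ_d > 0 (paired t-test on the differences, right-tailed).
t = d̄/(s_d/√n) = 17.3/(19.3/√11) = 2.973
df = n − 1 = 10
p-value = P(T ≥ 2.973) ≈ 0.0070
Since p ≈ 0.0070 < α = 0.05, reject H0; the evidence is statistically significant.

2.973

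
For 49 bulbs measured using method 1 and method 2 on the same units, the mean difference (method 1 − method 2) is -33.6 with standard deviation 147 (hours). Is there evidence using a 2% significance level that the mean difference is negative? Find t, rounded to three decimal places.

H0: μ_d = 0; H1: μ_d < 0 (paired t-test on the differences, left-tailed).
t = d̄/(s_d/√n) = -33.6/(147/√49) = -1.600
df = n − 1 = 48
p-value = P(T ≤ -1.600) ≈ 0.0581
Since p ≈ 0.0581 > α = 0.02, fail to reject H0; the data do not provide sufficient evidence against H0.

-1.600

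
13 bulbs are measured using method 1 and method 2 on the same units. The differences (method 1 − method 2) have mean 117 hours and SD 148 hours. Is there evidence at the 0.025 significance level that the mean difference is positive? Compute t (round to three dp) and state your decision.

t = 2.850; reject H0

H0: μ_d = 0; H1: μ_d > 0 (paired t-test on the differences, right-tailed).
t = d̄/(s_d/√n) = 117/(148/√13) = 2.850
df = n − 1 = 12
p-value = P(T ≥ 2.850) ≈ 0.007
Since p ≈ 0.007 < α = 0.025, reject H0; the evidence is statistically significant.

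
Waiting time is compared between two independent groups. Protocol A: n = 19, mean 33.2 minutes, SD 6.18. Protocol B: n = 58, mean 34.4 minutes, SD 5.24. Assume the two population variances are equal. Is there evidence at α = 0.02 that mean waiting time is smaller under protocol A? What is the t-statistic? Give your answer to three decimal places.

Let group 1 = protocol A, group 2 = protocol B. H0: μ_1 = μ_2; H1: μ_1 < μ_2 (two-sample pooled-variance t-test, left-tailed).
s_p² = [(19−1)·6.18² + (58−1)·5.24²]/(19+58−2) = 30.034
t = (33.2 − 34.4)/√[30.034·(1/19 + 1/58)] = -0.828
df = n₁ + n₂ − 2 = 75
p-value = P(T ≤ -0.828) ≈ 0.2050
Since p ≈ 0.2050 > α = 0.02, fail to reject H0; the evidence is not statistically significant.

-0.828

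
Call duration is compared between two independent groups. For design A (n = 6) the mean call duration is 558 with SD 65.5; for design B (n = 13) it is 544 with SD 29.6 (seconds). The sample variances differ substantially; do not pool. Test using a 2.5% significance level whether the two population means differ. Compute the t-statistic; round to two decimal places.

0.50

Let group 1 = design A, group 2 = design B. H0: μ_1 = μ_2; H1: μ_1 ≠ μ_2 (Welch's two-sample t-test, two-sided).
t = (x̄_1 − x̄_2)/√(s_1²/n_1 + s_2²/n_2) = (558 − 544)/√(65.5²/6 + 29.6²/13) = 0.50
Welch–Satterthwaite df ≈ 5.96
Two-sided p-value ≈ 0.635
Since p ≈ 0.635 > α = 0.025, fail to reject H0; the data do not provide sufficient evidence against H0.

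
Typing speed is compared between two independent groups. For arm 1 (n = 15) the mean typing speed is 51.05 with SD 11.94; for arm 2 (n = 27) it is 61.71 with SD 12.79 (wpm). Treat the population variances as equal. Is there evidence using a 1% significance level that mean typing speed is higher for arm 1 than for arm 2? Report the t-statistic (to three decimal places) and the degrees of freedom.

Let group 1 = arm 1, group 2 = arm 2. H0: μ_1 = μ_2; H1: μ_1 > μ_2 (two-sample pooled-variance t-test, right-tailed).
s_p² = [(15−1)·11.94² + (27−1)·12.79²]/(15+27−2) = 156.227
t = (51.05 − 61.71)/√[156.227·(1/15 + 1/27)] = -2.648
df = n₁ + n₂ − 2 = 40
p-value = P(T ≥ -2.648) ≈ 0.9942
Since p ≈ 0.9942 > α = 0.01, fail to reject H0; the data do not provide sufficient evidence against H0.

t = -2.648, df = 40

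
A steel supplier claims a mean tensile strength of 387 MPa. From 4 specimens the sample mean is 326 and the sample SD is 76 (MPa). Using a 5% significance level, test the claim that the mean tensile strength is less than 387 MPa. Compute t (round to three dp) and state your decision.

t = -1.605; fail to reject H0

H0: μ = 387; H1: μ < 387 (one-sample t-test, left-tailed).
t = (x̄ − μ₀)/(s/√n) = (326 − 387)/(76/√4) = -1.605
df = n − 1 = 3
p-value = P(T ≤ -1.605) ≈ 0.1034
Since p ≈ 0.1034 > α = 0.05, fail to reject H0; the evidence is not statistically significant.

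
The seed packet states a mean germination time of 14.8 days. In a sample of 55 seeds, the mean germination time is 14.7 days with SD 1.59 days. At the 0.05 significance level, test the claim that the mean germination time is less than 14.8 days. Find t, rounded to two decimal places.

H0: μ = 14.8; H1: μ < 14.8 (one-sample t-test, left-tailed).
t = (x̄ − μ₀)/(s/√n) = (14.7 − 14.8)/(1.59/√55) = -0.47
df = n − 1 = 54
p-value = P(T ≤ -0.47) ≈ 0.321
Since p ≈ 0.321 > α = 0.05, fail to reject H0; the evidence is not statistically significant.

-0.47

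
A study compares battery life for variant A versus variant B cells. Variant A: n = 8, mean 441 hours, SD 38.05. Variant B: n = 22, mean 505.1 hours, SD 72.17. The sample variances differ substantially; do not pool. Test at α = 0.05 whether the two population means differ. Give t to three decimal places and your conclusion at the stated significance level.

Let group 1 = variant A, group 2 = variant B. H0: μ_1 = μ_2; H1: μ_1 ≠ μ_2 (Welch's two-sample t-test, two-sided).
t = (x̄_1 − x̄_2)/√(s_1²/n_1 + s_2²/n_2) = (441 − 505.1)/√(38.05²/8 + 72.17²/22) = -3.136
Welch–Satterthwaite df ≈ 23.75
Two-sided p-value ≈ 0.0045
Since p ≈ 0.0045 < α = 0.05, reject H0; the evidence is statistically significant.

t = -3.136; reject H0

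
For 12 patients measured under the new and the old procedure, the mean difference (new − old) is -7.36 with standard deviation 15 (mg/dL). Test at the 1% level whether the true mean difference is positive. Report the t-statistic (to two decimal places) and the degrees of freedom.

t = -1.70, df = 11

H0: μ_d = 0; H1: μ_d > 0 (paired t-test on the differences, right-tailed).
t = d̄/(s_d/√n) = -7.36/(15/√12) = -1.70
df = n − 1 = 11
p-value = P(T ≥ -1.70) ≈ 0.941
Since p ≈ 0.941 > α = 0.01, fail to reject H0; the data do not provide sufficient evidence against H0.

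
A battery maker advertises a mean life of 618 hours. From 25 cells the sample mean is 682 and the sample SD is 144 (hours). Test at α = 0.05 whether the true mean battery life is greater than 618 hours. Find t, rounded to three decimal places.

2.222

H0: μ = 618; H1: μ > 618 (one-sample t-test, right-tailed).
t = (x̄ − μ₀)/(s/√n) = (682 − 618)/(144/√25) = 2.222
df = n − 1 = 24
p-value = P(T ≥ 2.222) ≈ 0.018
Since p ≈ 0.018 < α = 0.05, reject H0; the evidence is statistically significant.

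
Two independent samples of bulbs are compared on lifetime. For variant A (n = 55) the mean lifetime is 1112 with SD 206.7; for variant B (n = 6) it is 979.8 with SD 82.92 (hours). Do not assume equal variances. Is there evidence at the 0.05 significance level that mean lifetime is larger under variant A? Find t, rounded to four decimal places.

Let group 1 = variant A, group 2 = variant B. H0: μ_1 = μ_2; H1: μ_1 > μ_2 (Welch's two-sample t-test, right-tailed).
t = (x̄_1 − x̄_2)/√(s_1²/n_1 + s_2²/n_2) = (1112 − 979.8)/√(206.7²/55 + 82.92²/6) = 3.0149
Welch–Satterthwaite df ≈ 13.50
p-value = P(T ≥ 3.0149) ≈ 0.005
Since p ≈ 0.005 < α = 0.05, reject H0; the evidence is statistically significant.

3.0149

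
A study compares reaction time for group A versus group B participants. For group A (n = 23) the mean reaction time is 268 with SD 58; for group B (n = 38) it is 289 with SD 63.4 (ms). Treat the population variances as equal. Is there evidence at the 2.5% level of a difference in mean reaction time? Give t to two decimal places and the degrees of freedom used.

t = -1.29, df = 59

Let group 1 = group A, group 2 = group B. H0: μ_1 = μ_2; H1: μ_1 ≠ μ_2 (two-sample pooled-variance t-test, two-sided).
s_p² = [(23−1)·58² + (38−1)·63.4²]/(23+38−2) = 3775.11
t = (268 − 289)/√[3775.11·(1/23 + 1/38)] = -1.29
df = n₁ + n₂ − 2 = 59
Two-sided p-value ≈ 0.2008
Since p ≈ 0.2008 > α = 0.025, fail to reject H0; the data do not provide sufficient evidence against H0.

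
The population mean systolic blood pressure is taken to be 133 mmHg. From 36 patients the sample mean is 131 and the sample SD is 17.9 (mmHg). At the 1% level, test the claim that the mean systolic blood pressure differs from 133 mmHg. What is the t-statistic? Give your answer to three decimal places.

H0: μ = 133; H1: μ ≠ 133 (one-sample t-test, two-sided).
t = (x̄ − μ₀)/(s/√n) = (131 − 133)/(17.9/√36) = -0.670
df = n − 1 = 35
Two-sided p-value ≈ 0.507
Since p ≈ 0.507 > α = 0.01, fail to reject H0; the data do not provide sufficient evidence against H0.

-0.670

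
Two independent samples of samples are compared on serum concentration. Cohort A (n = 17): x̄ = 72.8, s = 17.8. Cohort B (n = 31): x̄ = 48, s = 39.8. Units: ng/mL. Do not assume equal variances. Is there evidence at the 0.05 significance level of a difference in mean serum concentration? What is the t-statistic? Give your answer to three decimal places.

Let group 1 = cohort A, group 2 = cohort B. H0: μ_1 = μ_2; H1: μ_1 ≠ μ_2 (Welch's two-sample t-test, two-sided).
t = (x̄_1 − x̄_2)/√(s_1²/n_1 + s_2²/n_2) = (72.8 − 48)/√(17.8²/17 + 39.8²/31) = 2.970
Welch–Satterthwaite df ≈ 44.72
Two-sided p-value ≈ 0.005
Since p ≈ 0.005 < α = 0.05, reject H0; the data support H1.

2.970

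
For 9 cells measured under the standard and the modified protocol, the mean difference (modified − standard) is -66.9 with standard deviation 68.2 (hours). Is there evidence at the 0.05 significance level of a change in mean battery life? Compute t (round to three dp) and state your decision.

t = -2.943; reject H0

H0: μ_d = 0; H1: μ_d ≠ 0 (paired t-test on the differences, two-sided).
t = d̄/(s_d/√n) = -66.9/(68.2/√9) = -2.943
df = n − 1 = 8
Two-sided p-value ≈ 0.0186
Since p ≈ 0.0186 < α = 0.05, reject H0; the evidence is statistically significant.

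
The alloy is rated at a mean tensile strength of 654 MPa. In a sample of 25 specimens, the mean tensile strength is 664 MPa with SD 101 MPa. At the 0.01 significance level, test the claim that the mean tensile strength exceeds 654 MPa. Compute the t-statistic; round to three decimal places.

H0: μ = 654; H1: μ > 654 (one-sample t-test, right-tailed).
t = (x̄ − μ₀)/(s/√n) = (664 − 654)/(101/√25) = 0.495
df = n − 1 = 24
p-value = P(T ≥ 0.495) ≈ 0.3125
Since p ≈ 0.3125 > α = 0.01, fail to reject H0; the evidence is not statistically significant.

0.495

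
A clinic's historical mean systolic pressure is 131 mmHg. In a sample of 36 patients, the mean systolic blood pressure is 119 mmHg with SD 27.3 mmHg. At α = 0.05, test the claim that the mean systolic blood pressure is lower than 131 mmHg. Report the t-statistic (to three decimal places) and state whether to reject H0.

H0: μ = 131; H1: μ < 131 (one-sample t-test, left-tailed).
t = (x̄ − μ₀)/(s/√n) = (119 − 131)/(27.3/√36) = -2.637
df = n − 1 = 35
p-value = P(T ≤ -2.637) ≈ 0.006
Since p ≈ 0.006 < α = 0.05, reject H0; the evidence is statistically significant.

t = -2.637; reject H0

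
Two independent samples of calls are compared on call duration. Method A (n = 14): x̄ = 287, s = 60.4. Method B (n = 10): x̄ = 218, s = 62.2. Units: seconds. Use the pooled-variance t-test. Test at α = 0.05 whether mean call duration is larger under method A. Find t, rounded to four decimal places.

Let group 1 = method A, group 2 = method B. H0: μ_1 = μ_2; H1: μ_1 > μ_2 (two-sample pooled-variance t-test, right-tailed).
s_p² = [(14−1)·60.4² + (10−1)·62.2²]/(14+10−2) = 3738.44
t = (287 − 218)/√[3738.44·(1/14 + 1/10)] = 2.7256
df = n₁ + n₂ − 2 = 22
p-value = P(T ≥ 2.7256) ≈ 0.006
Since p ≈ 0.006 < α = 0.05, reject H0; the data support H1.

2.7256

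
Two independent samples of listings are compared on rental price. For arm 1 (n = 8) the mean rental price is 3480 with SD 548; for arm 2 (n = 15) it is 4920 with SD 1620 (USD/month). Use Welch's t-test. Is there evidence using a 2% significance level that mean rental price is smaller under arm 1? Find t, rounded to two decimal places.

-3.12

Let group 1 = arm 1, group 2 = arm 2. H0: μ_1 = μ_2; H1: μ_1 < μ_2 (Welch's two-sample t-test, left-tailed).
t = (x̄_1 − x̄_2)/√(s_1²/n_1 + s_2²/n_2) = (3480 − 4920)/√(548²/8 + 1620²/15) = -3.12
Welch–Satterthwaite df ≈ 18.91
p-value = P(T ≤ -3.12) ≈ 0.0028
Since p ≈ 0.0028 < α = 0.02, reject H0; the evidence is statistically significant.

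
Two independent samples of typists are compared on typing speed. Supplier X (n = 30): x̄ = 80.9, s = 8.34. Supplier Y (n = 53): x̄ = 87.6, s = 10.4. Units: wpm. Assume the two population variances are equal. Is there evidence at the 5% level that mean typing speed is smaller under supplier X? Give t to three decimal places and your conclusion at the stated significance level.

t = -3.019; reject H0

Let group 1 = supplier X, group 2 = supplier Y. H0: μ_1 = μ_2; H1: μ_1 < μ_2 (two-sample pooled-variance t-test, left-tailed).
s_p² = [(30−1)·8.34² + (53−1)·10.4²]/(30+53−2) = 94.3387
t = (80.9 − 87.6)/√[94.3387·(1/30 + 1/53)] = -3.019
df = n₁ + n₂ − 2 = 81
p-value = P(T ≤ -3.019) ≈ 0.002
Since p ≈ 0.002 < α = 0.05, reject H0; the evidence is statistically significant.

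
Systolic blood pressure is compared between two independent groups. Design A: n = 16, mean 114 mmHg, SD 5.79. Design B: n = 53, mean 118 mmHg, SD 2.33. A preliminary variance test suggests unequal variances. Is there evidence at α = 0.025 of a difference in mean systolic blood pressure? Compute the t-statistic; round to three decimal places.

Let group 1 = design A, group 2 = design B. H0: μ_1 = μ_2; H1: μ_1 ≠ μ_2 (Welch's two-sample t-test, two-sided).
t = (x̄_1 − x̄_2)/√(s_1²/n_1 + s_2²/n_2) = (114 − 118)/√(5.79²/16 + 2.33²/53) = -2.698
Welch–Satterthwaite df ≈ 16.49
Two-sided p-value ≈ 0.016
Since p ≈ 0.016 < α = 0.025, reject H0; the data support H1.

-2.698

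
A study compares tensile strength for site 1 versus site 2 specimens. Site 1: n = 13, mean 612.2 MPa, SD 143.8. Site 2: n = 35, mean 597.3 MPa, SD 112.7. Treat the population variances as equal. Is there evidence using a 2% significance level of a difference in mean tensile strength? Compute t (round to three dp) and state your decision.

t = 0.377; fail to reject H0

Let group 1 = site 1, group 2 = site 2. H0: μ_1 = μ_2; H1: μ_1 ≠ μ_2 (two-sample pooled-variance t-test, two-sided).
s_p² = [(13−1)·143.8² + (35−1)·112.7²]/(13+35−2) = 14782.3
t = (612.2 − 597.3)/√[14782.3·(1/13 + 1/35)] = 0.377
df = n₁ + n₂ − 2 = 46
Two-sided p-value ≈ 0.708
Since p ≈ 0.708 > α = 0.02, fail to reject H0; the evidence is not statistically significant.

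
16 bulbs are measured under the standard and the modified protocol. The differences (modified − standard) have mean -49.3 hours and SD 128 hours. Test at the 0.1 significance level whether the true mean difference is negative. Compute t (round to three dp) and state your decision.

H0: μ_d = 0; H1: μ_d < 0 (paired t-test on the differences, left-tailed).
t = d̄/(s_d/√n) = -49.3/(128/√16) = -1.541
df = n − 1 = 15
p-value = P(T ≤ -1.541) ≈ 0.072
Since p ≈ 0.072 < α = 0.1, reject H0; the evidence is statistically significant.

t = -1.541; reject H0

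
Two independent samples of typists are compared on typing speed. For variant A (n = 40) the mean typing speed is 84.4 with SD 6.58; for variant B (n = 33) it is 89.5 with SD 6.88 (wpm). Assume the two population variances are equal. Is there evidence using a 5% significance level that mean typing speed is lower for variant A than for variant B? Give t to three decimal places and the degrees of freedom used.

Let group 1 = variant A, group 2 = variant B. H0: μ_1 = μ_2; H1: μ_1 < μ_2 (two-sample pooled-variance t-test, left-tailed).
s_p² = [(40−1)·6.58² + (33−1)·6.88²]/(40+33−2) = 45.1163
t = (84.4 − 89.5)/√[45.1163·(1/40 + 1/33)] = -3.229
df = n₁ + n₂ − 2 = 71
p-value = P(T ≤ -3.229) ≈ 0.0009
Since p ≈ 0.0009 < α = 0.05, reject H0; the data support H1.

t = -3.229, df = 71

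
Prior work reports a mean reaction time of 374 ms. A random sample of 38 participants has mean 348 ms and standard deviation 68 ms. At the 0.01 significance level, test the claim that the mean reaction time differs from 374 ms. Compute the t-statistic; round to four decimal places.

-2.3570

H0: μ = 374; H1: μ ≠ 374 (one-sample t-test, two-sided).
t = (x̄ − μ₀)/(s/√n) = (348 − 374)/(68/√38) = -2.3570
df = n − 1 = 37
Two-sided p-value ≈ 0.024
Since p ≈ 0.024 > α = 0.01, fail to reject H0; the data do not provide sufficient evidence against H0.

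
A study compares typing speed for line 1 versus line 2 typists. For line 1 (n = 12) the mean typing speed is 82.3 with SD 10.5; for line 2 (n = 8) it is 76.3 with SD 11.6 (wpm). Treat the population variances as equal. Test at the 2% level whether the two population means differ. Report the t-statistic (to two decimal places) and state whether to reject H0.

Let group 1 = line 1, group 2 = line 2. H0: μ_1 = μ_2; H1: μ_1 ≠ μ_2 (two-sample pooled-variance t-test, two-sided).
s_p² = [(12−1)·10.5² + (8−1)·11.6²]/(12+8−2) = 119.704
t = (82.3 − 76.3)/√[119.704·(1/12 + 1/8)] = 1.20
df = n₁ + n₂ − 2 = 18
Two-sided p-value ≈ 0.245
Since p ≈ 0.245 > α = 0.02, fail to reject H0; the data do not provide sufficient evidence against H0.

t = 1.20; fail to reject H0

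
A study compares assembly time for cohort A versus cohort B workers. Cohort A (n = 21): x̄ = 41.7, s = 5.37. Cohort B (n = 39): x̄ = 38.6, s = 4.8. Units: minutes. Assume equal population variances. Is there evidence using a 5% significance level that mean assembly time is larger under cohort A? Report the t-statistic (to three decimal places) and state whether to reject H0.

t = 2.289; reject H0

Let group 1 = cohort A, group 2 = cohort B. H0: μ_1 = μ_2; H1: μ_1 > μ_2 (two-sample pooled-variance t-test, right-tailed).
s_p² = [(21−1)·5.37² + (39−1)·4.8²]/(21+39−2) = 25.0389
t = (41.7 − 38.6)/√[25.0389·(1/21 + 1/39)] = 2.289
df = n₁ + n₂ − 2 = 58
p-value = P(T ≥ 2.289) ≈ 0.0129
Since p ≈ 0.0129 < α = 0.05, reject H0; the evidence is statistically significant.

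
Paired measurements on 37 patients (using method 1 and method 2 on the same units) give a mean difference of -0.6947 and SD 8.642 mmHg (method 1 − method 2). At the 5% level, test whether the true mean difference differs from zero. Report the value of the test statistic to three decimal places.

-0.489

H0: μ_d = 0; H1: μ_d ≠ 0 (paired t-test on the differences, two-sided).
t = d̄/(s_d/√n) = -0.6947/(8.642/√37) = -0.489
df = n − 1 = 36
Two-sided p-value ≈ 0.6278
Since p ≈ 0.6278 > α = 0.05, fail to reject H0; the data do not provide sufficient evidence against H0.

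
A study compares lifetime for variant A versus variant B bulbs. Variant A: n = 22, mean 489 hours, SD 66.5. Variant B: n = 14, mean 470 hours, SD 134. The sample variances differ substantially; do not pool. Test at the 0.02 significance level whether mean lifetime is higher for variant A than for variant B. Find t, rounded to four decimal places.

Let group 1 = variant A, group 2 = variant B. H0: μ_1 = μ_2; H1: μ_1 > μ_2 (Welch's two-sample t-test, right-tailed).
t = (x̄_1 − x̄_2)/√(s_1²/n_1 + s_2²/n_2) = (489 − 470)/√(66.5²/22 + 134²/14) = 0.4933
Welch–Satterthwaite df ≈ 17.13
p-value = P(T ≥ 0.4933) ≈ 0.3140
Since p ≈ 0.3140 > α = 0.02, fail to reject H0; the evidence is not statistically significant.

0.4933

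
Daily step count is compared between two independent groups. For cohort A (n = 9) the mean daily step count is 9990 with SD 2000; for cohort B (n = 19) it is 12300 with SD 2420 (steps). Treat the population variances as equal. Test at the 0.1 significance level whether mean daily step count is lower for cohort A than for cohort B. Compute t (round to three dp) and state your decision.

Let group 1 = cohort A, group 2 = cohort B. H0: μ_1 = μ_2; H1: μ_1 < μ_2 (two-sample pooled-variance t-test, left-tailed).
s_p² = [(9−1)·2000² + (19−1)·2420²]/(9+19−2) = 5285200
t = (9990 − 12300)/√[5285200·(1/9 + 1/19)] = -2.483
df = n₁ + n₂ − 2 = 26
p-value = P(T ≤ -2.483) ≈ 0.0099
Since p ≈ 0.0099 < α = 0.1, reject H0; the evidence is statistically significant.

t = -2.483; reject H0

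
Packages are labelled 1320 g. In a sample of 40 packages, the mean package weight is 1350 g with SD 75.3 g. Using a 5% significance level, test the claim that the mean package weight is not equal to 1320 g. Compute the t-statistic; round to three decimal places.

H0: μ = 1320; H1: μ ≠ 1320 (one-sample t-test, two-sided).
t = (x̄ − μ₀)/(s/√n) = (1350 − 1320)/(75.3/√40) = 2.520
df = n − 1 = 39
Two-sided p-value ≈ 0.016
Since p ≈ 0.016 < α = 0.05, reject H0; the evidence is statistically significant.

2.520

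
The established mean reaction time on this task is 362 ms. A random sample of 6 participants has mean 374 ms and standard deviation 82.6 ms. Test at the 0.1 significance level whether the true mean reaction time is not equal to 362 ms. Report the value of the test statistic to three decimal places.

0.356

H0: μ = 362; H1: μ ≠ 362 (one-sample t-test, two-sided).
t = (x̄ − μ₀)/(s/√n) = (374 − 362)/(82.6/√6) = 0.356
df = n − 1 = 5
Two-sided p-value ≈ 0.7365
Since p ≈ 0.7365 > α = 0.1, fail to reject H0; the evidence is not statistically significant.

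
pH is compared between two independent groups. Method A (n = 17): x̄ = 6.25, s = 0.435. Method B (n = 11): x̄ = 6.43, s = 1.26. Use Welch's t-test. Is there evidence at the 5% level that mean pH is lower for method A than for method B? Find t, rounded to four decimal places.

Let group 1 = method A, group 2 = method B. H0: μ_1 = μ_2; H1: μ_1 < μ_2 (Welch's two-sample t-test, left-tailed).
t = (x̄_1 − x̄_2)/√(s_1²/n_1 + s_2²/n_2) = (6.25 − 6.43)/√(0.435²/17 + 1.26²/11) = -0.4565
Welch–Satterthwaite df ≈ 11.56
p-value = P(T ≤ -0.4565) ≈ 0.3282
Since p ≈ 0.3282 > α = 0.05, fail to reject H0; the data do not provide sufficient evidence against H0.

-0.4565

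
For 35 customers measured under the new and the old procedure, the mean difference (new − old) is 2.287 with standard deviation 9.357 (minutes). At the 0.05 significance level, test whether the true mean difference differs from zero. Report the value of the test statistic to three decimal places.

1.446

H0: μ_d = 0; H1: μ_d ≠ 0 (paired t-test on the differences, two-sided).
t = d̄/(s_d/√n) = 2.287/(9.357/√35) = 1.446
df = n − 1 = 34
Two-sided p-value ≈ 0.157
Since p ≈ 0.157 > α = 0.05, fail to reject H0; the data do not provide sufficient evidence against H0.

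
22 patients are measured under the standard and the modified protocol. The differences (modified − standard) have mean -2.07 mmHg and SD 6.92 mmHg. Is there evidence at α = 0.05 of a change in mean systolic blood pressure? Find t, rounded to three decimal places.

-1.403

H0: μ_d = 0; H1: μ_d ≠ 0 (paired t-test on the differences, two-sided).
t = d̄/(s_d/√n) = -2.07/(6.92/√22) = -1.403
df = n − 1 = 21
Two-sided p-value ≈ 0.175
Since p ≈ 0.175 > α = 0.05, fail to reject H0; the data do not provide sufficient evidence against H0.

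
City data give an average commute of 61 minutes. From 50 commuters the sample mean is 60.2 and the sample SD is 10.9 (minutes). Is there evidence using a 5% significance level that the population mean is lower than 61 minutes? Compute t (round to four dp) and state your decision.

H0: μ = 61; H1: μ < 61 (one-sample t-test, left-tailed).
t = (x̄ − μ₀)/(s/√n) = (60.2 − 61)/(10.9/√50) = -0.5190
df = n − 1 = 49
p-value = P(T ≤ -0.5190) ≈ 0.3031
Since p ≈ 0.3031 > α = 0.05, fail to reject H0; the evidence is not statistically significant.

t = -0.5190; fail to reject H0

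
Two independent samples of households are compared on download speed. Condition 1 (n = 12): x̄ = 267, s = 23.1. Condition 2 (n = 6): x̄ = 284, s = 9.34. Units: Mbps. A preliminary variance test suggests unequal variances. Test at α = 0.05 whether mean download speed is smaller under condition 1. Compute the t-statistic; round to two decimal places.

Let group 1 = condition 1, group 2 = condition 2. H0: μ_1 = μ_2; H1: μ_1 < μ_2 (Welch's two-sample t-test, left-tailed).
t = (x̄_1 − x̄_2)/√(s_1²/n_1 + s_2²/n_2) = (267 − 284)/√(23.1²/12 + 9.34²/6) = -2.21
Welch–Satterthwaite df ≈ 15.68
p-value = P(T ≤ -2.21) ≈ 0.0210
Since p ≈ 0.0210 < α = 0.05, reject H0; the data support H1.

-2.21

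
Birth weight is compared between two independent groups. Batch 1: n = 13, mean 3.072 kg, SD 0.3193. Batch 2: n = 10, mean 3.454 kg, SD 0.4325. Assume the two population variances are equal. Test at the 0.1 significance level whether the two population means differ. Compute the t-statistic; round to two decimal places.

Let group 1 = batch 1, group 2 = batch 2. H0: μ_1 = μ_2; H1: μ_1 ≠ μ_2 (two-sample pooled-variance t-test, two-sided).
s_p² = [(13−1)·0.3193² + (10−1)·0.4325²]/(13+10−2) = 0.138426
t = (3.072 − 3.454)/√[0.138426·(1/13 + 1/10)] = -2.44
df = n₁ + n₂ − 2 = 21
Two-sided p-value ≈ 0.024
Since p ≈ 0.024 < α = 0.1, reject H0; the evidence is statistically significant.

-2.44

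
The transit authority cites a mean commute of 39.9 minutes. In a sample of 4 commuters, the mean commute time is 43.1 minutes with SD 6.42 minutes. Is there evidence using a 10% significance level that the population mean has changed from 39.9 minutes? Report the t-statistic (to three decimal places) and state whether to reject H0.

H0: μ = 39.9; H1: μ ≠ 39.9 (one-sample t-test, two-sided).
t = (x̄ − μ₀)/(s/√n) = (43.1 − 39.9)/(6.42/√4) = 0.997
df = n − 1 = 3
Two-sided p-value ≈ 0.3923
Since p ≈ 0.3923 > α = 0.1, fail to reject H0; the evidence is not statistically significant.

t = 0.997; fail to reject H0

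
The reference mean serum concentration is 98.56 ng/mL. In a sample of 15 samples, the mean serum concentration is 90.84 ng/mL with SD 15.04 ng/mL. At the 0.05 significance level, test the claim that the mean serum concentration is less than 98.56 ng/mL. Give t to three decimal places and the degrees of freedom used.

t = -1.988, df = 14

H0: μ = 98.56; H1: μ < 98.56 (one-sample t-test, left-tailed).
t = (x̄ − μ₀)/(s/√n) = (90.84 − 98.56)/(15.04/√15) = -1.988
df = n − 1 = 14
p-value = P(T ≤ -1.988) ≈ 0.033
Since p ≈ 0.033 < α = 0.05, reject H0; the evidence is statistically significant.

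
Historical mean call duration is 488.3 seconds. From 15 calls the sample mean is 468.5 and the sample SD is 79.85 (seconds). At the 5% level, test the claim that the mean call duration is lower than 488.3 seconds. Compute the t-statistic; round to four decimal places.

-0.9604

H0: μ = 488.3; H1: μ < 488.3 (one-sample t-test, left-tailed).
t = (x̄ − μ₀)/(s/√n) = (468.5 − 488.3)/(79.85/√15) = -0.9604
df = n − 1 = 14
p-value = P(T ≤ -0.9604) ≈ 0.177
Since p ≈ 0.177 > α = 0.05, fail to reject H0; the evidence is not statistically significant.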